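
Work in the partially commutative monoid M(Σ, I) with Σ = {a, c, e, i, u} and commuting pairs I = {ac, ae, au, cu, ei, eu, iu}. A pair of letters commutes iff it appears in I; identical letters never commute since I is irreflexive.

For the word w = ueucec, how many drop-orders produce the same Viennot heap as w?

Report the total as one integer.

15

#0=u has no predecessor
#1=e has no predecessor
#2=u depends on [0:u]
#3=c depends on [1:e]
#4=e depends on [3:c]
#5=c depends on [4:e]
sources: [0:u, 1:e]
N(rest) = Σ N(rest − s) over sources s of rest; N(one piece) = 1:
  size 1 → [2]=1  [5]=1
  size 2 → [0,2]=1  [2,5]=2  [4,5]=1
  size 3 → [0,2,5]=3  [2,4,5]=3  [3,4,5]=1
  size 4 → [0,2,4,5]=6  [1,3,4,5]=1  [2,3,4,5]=4
  first=0(u) contributes 5
  first=1(e) contributes 10
|[w]| = 15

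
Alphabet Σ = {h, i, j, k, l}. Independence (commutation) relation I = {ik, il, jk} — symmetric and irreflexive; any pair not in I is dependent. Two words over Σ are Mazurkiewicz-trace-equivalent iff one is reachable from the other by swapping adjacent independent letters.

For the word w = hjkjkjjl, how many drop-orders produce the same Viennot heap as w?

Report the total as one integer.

15

0(h) covers ∅
1(j) covers 0:h
2(k) covers 0:h
3(j) covers 1:j
4(k) covers 2:k
5(j) covers 3:j
6(j) covers 5:j
7(l) covers 4:k, 6:j
floor of heap: 0:h
completions by unplaced set U, small U first (add the entries for U minus each lowest piece of U):
  |U|=1: {7}:1
  |U|=2: {4,7}:1  {6,7}:1
  |U|=3: {2,4,7}:1  {4,6,7}:2  {5,6,7}:1
  |U|=4: {2,4,6,7}:3  {3,5,6,7}:1  {4,5,6,7}:3
  |U|=5: {1,3,5,6,7}:1  {2,4,5,6,7}:6  {3,4,5,6,7}:4
  |U|=6: {1,3,4,5,6,7}:5  {2,3,4,5,6,7}:10
  start at 0(h): 15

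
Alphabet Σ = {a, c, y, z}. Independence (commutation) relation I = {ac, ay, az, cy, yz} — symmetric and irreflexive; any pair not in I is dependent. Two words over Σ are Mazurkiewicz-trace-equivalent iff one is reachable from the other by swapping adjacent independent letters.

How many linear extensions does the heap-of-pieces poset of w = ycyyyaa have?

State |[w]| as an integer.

#0=y has no predecessor
#1=c has no predecessor
#2=y depends on [0:y]
#3=y depends on [2:y]
#4=y depends on [3:y]
#5=a has no predecessor
#6=a depends on [5:a]
sources: [0:y, 1:c, 5:a]
N(rest) = Σ N(rest − s) over sources s of rest; N(one piece) = 1:
  size 1 → [1]=1  [4]=1  [6]=1
  size 2 → [1,4]=2  [1,6]=2  [3,4]=1  [4,6]=2  [5,6]=1
  size 3 → [1,3,4]=3  [1,4,6]=6  [1,5,6]=3  [2,3,4]=1  [3,4,6]=3  [4,5,6]=3
  size 4 → [0,2,3,4]=1  [1,2,3,4]=4  [1,3,4,6]=12  [1,4,5,6]=12  [2,3,4,6]=4  [3,4,5,6]=6
  size 5 → [0,1,2,3,4]=5  [0,2,3,4,6]=5  [1,2,3,4,6]=20  [1,3,4,5,6]=30  [2,3,4,5,6]=10
  first=0(y) contributes 60
  first=1(c) contributes 15
  first=5(a) contributes 30
|[w]| = 105

105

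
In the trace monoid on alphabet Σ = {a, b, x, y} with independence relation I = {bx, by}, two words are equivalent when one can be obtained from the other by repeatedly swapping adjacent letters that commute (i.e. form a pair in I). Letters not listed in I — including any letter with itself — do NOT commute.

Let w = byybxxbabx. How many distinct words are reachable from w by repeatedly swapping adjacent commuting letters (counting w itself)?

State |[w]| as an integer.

70

piece 0:b — minimal
piece 1:y — minimal
piece 2:y rests on {1:y}
piece 3:b rests on {0:b}
piece 4:x rests on {2:y}
piece 5:x rests on {4:x}
piece 6:b rests on {3:b}
piece 7:a rests on {5:x, 6:b}
piece 8:b rests on {7:a}
piece 9:x rests on {7:a}
minimal pieces: {0:b, 1:y}
ways to finish when only these pieces remain (= sum over removing one remaining piece with nothing left below it):
  1 left: {8}→1  {9}→1
  2 left: {8,9}→2
  3 left: {7,8,9}→2
  4 left: {5,7,8,9}→2  {6,7,8,9}→2
  5 left: {3,6,7,8,9}→2  {4,5,7,8,9}→2  {5,6,7,8,9}→4
  6 left: {0,3,6,7,8,9}→2  {2,4,5,7,8,9}→2  {3,5,6,7,8,9}→6  {4,5,6,7,8,9}→6
  7 left: {0,3,5,6,7,8,9}→8  {1,2,4,5,7,8,9}→2  {2,4,5,6,7,8,9}→8  {3,4,5,6,7,8,9}→12
  8 left: {0,3,4,5,6,7,8,9}→20  {1,2,4,5,6,7,8,9}→10  {2,3,4,5,6,7,8,9}→20
  placing 0:b first → 30 extensions
  placing 1:y first → 40 extensions
total linear extensions = 70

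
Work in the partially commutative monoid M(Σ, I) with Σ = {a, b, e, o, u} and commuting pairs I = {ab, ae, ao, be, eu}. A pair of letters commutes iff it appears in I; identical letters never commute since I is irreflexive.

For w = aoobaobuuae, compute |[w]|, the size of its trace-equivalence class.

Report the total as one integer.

119

piece 0:a — minimal
piece 1:o — minimal
piece 2:o rests on {1:o}
piece 3:b rests on {2:o}
piece 4:a rests on {0:a}
piece 5:o rests on {3:b}
piece 6:b rests on {5:o}
piece 7:u rests on {4:a, 6:b}
piece 8:u rests on {7:u}
piece 9:a rests on {8:u}
piece 10:e rests on {5:o}
minimal pieces: {0:a, 1:o}
ways to finish when only these pieces remain (= sum over removing one remaining piece with nothing left below it):
  1 left: {9}→1  {10}→1
  2 left: {8,9}→1  {9,10}→2
  3 left: {7,8,9}→1  {8,9,10}→3
  4 left: {4,7,8,9}→1  {6,7,8,9}→1  {7,8,9,10}→4
  5 left: {0,4,7,8,9}→1  {4,6,7,8,9}→2  {4,7,8,9,10}→5  {6,7,8,9,10}→5
  6 left: {0,4,6,7,8,9}→3  {0,4,7,8,9,10}→6  {4,6,7,8,9,10}→12  {5,6,7,8,9,10}→5
  7 left: {0,4,6,7,8,9,10}→21  {3,5,6,7,8,9,10}→5  {4,5,6,7,8,9,10}→17
  8 left: {0,4,5,6,7,8,9,10}→38  {2,3,5,6,7,8,9,10}→5  {3,4,5,6,7,8,9,10}→22
  9 left: {0,3,4,5,6,7,8,9,10}→60  {1,2,3,5,6,7,8,9,10}→5  {2,3,4,5,6,7,8,9,10}→27
  placing 0:a first → 32 extensions
  placing 1:o first → 87 extensions
total linear extensions = 119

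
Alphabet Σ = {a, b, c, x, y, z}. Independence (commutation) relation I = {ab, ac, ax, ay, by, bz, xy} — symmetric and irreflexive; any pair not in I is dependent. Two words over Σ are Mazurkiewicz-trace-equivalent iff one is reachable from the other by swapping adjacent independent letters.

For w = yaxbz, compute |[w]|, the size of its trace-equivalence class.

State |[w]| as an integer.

18

#0=y has no predecessor
#1=a has no predecessor
#2=x has no predecessor
#3=b depends on [2:x]
#4=z depends on [0:y, 1:a, 2:x]
sources: [0:y, 1:a, 2:x]
N(rest) = Σ N(rest − s) over sources s of rest; N(one piece) = 1:
  size 1 → [3]=1  [4]=1
  size 2 → [0,4]=1  [1,4]=1  [3,4]=2
  size 3 → [0,1,4]=2  [0,3,4]=3  [1,3,4]=3  [2,3,4]=2
  first=0(y) contributes 5
  first=1(a) contributes 5
  first=2(x) contributes 8
|[w]| = 18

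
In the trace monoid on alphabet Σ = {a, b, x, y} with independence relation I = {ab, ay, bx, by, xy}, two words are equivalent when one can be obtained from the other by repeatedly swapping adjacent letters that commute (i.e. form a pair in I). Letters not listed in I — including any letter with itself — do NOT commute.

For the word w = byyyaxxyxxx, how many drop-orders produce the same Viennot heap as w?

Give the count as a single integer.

0(b) covers ∅
1(y) covers ∅
2(y) covers 1:y
3(y) covers 2:y
4(a) covers ∅
5(x) covers 4:a
6(x) covers 5:x
7(y) covers 3:y
8(x) covers 6:x
9(x) covers 8:x
10(x) covers 9:x
floor of heap: 0:b, 1:y, 4:a
completions by unplaced set U, small U first (add the entries for U minus each lowest piece of U):
  |U|=1: {0}:1  {7}:1  {10}:1
  |U|=2: {0,7}:2  {0,10}:2  {3,7}:1  {7,10}:2  {9,10}:1
  |U|=3: {0,3,7}:3  {0,7,10}:6  {0,9,10}:3  {2,3,7}:1  {3,7,10}:3  {7,9,10}:3  {8,9,10}:1
  |U|=4: {0,2,3,7}:4  {0,3,7,10}:12  {0,7,9,10}:12  {0,8,9,10}:4  {1,2,3,7}:1  {2,3,7,10}:4  {3,7,9,10}:6  {6,8,9,10}:1  {7,8,9,10}:4
  |U|=5: {0,1,2,3,7}:5  {0,2,3,7,10}:20  {0,3,7,9,10}:30  {0,6,8,9,10}:5  {0,7,8,9,10}:20  {1,2,3,7,10}:5  {2,3,7,9,10}:10  {3,7,8,9,10}:10  {5,6,8,9,10}:1  {6,7,8,9,10}:5
  |U|=6: {0,1,2,3,7,10}:30  {0,2,3,7,9,10}:60  {0,3,7,8,9,10}:60  {0,5,6,8,9,10}:6  {0,6,7,8,9,10}:30  {1,2,3,7,9,10}:15  {2,3,7,8,9,10}:20  {3,6,7,8,9,10}:15  {4,5,6,8,9,10}:1  {5,6,7,8,9,10}:6
  |U|=7: {0,1,2,3,7,9,10}:105  {0,2,3,7,8,9,10}:140  {0,3,6,7,8,9,10}:105  {0,4,5,6,8,9,10}:7  {0,5,6,7,8,9,10}:42  {1,2,3,7,8,9,10}:35  {2,3,6,7,8,9,10}:35  {3,5,6,7,8,9,10}:21  {4,5,6,7,8,9,10}:7
  |U|=8: {0,1,2,3,7,8,9,10}:280  {0,2,3,6,7,8,9,10}:280  {0,3,5,6,7,8,9,10}:168  {0,4,5,6,7,8,9,10}:56  {1,2,3,6,7,8,9,10}:70  {2,3,5,6,7,8,9,10}:56  {3,4,5,6,7,8,9,10}:28
  |U|=9: {0,1,2,3,6,7,8,9,10}:630  {0,2,3,5,6,7,8,9,10}:504  {0,3,4,5,6,7,8,9,10}:252  {1,2,3,5,6,7,8,9,10}:126  {2,3,4,5,6,7,8,9,10}:84
  start at 0(b): 210
  start at 1(y): 840
  start at 4(a): 1260
sum over floor = 2310

2310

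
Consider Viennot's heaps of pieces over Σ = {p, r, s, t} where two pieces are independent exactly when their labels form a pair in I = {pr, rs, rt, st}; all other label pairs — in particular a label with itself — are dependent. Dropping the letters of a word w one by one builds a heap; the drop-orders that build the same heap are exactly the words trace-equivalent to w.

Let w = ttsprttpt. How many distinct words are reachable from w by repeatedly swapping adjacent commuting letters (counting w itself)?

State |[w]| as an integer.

27

drop 0:t onto floor
drop 1:t onto {0:t}
drop 2:s onto floor
drop 3:p onto {1:t, 2:s}
drop 4:r onto floor
drop 5:t onto {3:p}
drop 6:t onto {5:t}
drop 7:p onto {6:t}
drop 8:t onto {7:p}
ground layer = {0:t, 2:s, 4:r}
drop-orders for the pieces not yet dropped (sum over which currently-grounded one goes next):
  1 to go: {4} 1  {8} 1
  2 to go: {4,8} 2  {7,8} 1
  3 to go: {4,7,8} 3  {6,7,8} 1
  4 to go: {4,6,7,8} 4  {5,6,7,8} 1
  5 to go: {3,5,6,7,8} 1  {4,5,6,7,8} 5
  6 to go: {1,3,5,6,7,8} 1  {2,3,5,6,7,8} 1  {3,4,5,6,7,8} 6
  7 to go: {0,1,3,5,6,7,8} 1  {1,2,3,5,6,7,8} 2  {1,3,4,5,6,7,8} 7  {2,3,4,5,6,7,8} 7
  if 0:t drops first: 16 orders
  if 2:s drops first: 8 orders
  if 4:r drops first: 3 orders
heap linearizations: 27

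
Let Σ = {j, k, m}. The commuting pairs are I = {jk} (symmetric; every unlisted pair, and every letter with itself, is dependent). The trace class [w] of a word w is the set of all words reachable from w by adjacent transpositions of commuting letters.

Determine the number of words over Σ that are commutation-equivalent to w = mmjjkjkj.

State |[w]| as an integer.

#0=m has no predecessor
#1=m depends on [0:m]
#2=j depends on [1:m]
#3=j depends on [2:j]
#4=k depends on [1:m]
#5=j depends on [3:j]
#6=k depends on [4:k]
#7=j depends on [5:j]
sources: [0:m]
N(rest) = Σ N(rest − s) over sources s of rest; N(one piece) = 1:
  size 1 → [6]=1  [7]=1
  size 2 → [4,6]=1  [5,7]=1  [6,7]=2
  size 3 → [3,5,7]=1  [4,6,7]=3  [5,6,7]=3
  size 4 → [2,3,5,7]=1  [3,5,6,7]=4  [4,5,6,7]=6
  size 5 → [2,3,5,6,7]=5  [3,4,5,6,7]=10
  size 6 → [2,3,4,5,6,7]=15
  first=0(m) contributes 15

15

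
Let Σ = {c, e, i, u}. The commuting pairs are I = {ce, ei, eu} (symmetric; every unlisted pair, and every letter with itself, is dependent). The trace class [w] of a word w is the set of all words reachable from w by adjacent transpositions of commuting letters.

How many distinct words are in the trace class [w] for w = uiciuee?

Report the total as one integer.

drop 0:u onto floor
drop 1:i onto {0:u}
drop 2:c onto {1:i}
drop 3:i onto {2:c}
drop 4:u onto {3:i}
drop 5:e onto floor
drop 6:e onto {5:e}
ground layer = {0:u, 5:e}
drop-orders for the pieces not yet dropped (sum over which currently-grounded one goes next):
  1 to go: {4} 1  {6} 1
  2 to go: {3,4} 1  {4,6} 2  {5,6} 1
  3 to go: {2,3,4} 1  {3,4,6} 3  {4,5,6} 3
  4 to go: {1,2,3,4} 1  {2,3,4,6} 4  {3,4,5,6} 6
  5 to go: {0,1,2,3,4} 1  {1,2,3,4,6} 5  {2,3,4,5,6} 10
  if 0:u drops first: 15 orders
  if 5:e drops first: 6 orders
heap linearizations: 21

21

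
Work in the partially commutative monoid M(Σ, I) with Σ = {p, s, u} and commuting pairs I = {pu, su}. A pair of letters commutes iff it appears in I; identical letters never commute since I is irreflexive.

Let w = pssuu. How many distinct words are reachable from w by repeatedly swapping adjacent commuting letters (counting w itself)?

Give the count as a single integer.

10

#0=p has no predecessor
#1=s depends on [0:p]
#2=s depends on [1:s]
#3=u has no predecessor
#4=u depends on [3:u]
sources: [0:p, 3:u]
N(rest) = Σ N(rest − s) over sources s of rest; N(one piece) = 1:
  size 1 → [2]=1  [4]=1
  size 2 → [1,2]=1  [2,4]=2  [3,4]=1
  size 3 → [0,1,2]=1  [1,2,4]=3  [2,3,4]=3
  first=0(p) contributes 6
  first=3(u) contributes 4
|[w]| = 10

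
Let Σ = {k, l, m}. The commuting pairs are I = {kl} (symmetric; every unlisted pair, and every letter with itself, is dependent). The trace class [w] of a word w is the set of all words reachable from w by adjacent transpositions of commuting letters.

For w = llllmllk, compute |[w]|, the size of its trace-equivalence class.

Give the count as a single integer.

3

piece 0:l — minimal
piece 1:l rests on {0:l}
piece 2:l rests on {1:l}
piece 3:l rests on {2:l}
piece 4:m rests on {3:l}
piece 5:l rests on {4:m}
piece 6:l rests on {5:l}
piece 7:k rests on {4:m}
minimal pieces: {0:l}
ways to finish when only these pieces remain (= sum over removing one remaining piece with nothing left below it):
  1 left: {6}→1  {7}→1
  2 left: {5,6}→1  {6,7}→2
  3 left: {5,6,7}→3
  4 left: {4,5,6,7}→3
  5 left: {3,4,5,6,7}→3
  6 left: {2,3,4,5,6,7}→3
  placing 0:l first → 3 extensions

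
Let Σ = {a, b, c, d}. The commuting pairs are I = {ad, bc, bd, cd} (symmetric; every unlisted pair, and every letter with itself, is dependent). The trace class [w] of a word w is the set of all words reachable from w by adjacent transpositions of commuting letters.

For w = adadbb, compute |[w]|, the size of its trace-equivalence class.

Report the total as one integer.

0(a) covers ∅
1(d) covers ∅
2(a) covers 0:a
3(d) covers 1:d
4(b) covers 2:a
5(b) covers 4:b
floor of heap: 0:a, 1:d
completions by unplaced set U, small U first (add the entries for U minus each lowest piece of U):
  |U|=1: {3}:1  {5}:1
  |U|=2: {1,3}:1  {3,5}:2  {4,5}:1
  |U|=3: {1,3,5}:3  {2,4,5}:1  {3,4,5}:3
  |U|=4: {0,2,4,5}:1  {1,3,4,5}:6  {2,3,4,5}:4
  start at 0(a): 10
  start at 1(d): 5
sum over floor = 15

15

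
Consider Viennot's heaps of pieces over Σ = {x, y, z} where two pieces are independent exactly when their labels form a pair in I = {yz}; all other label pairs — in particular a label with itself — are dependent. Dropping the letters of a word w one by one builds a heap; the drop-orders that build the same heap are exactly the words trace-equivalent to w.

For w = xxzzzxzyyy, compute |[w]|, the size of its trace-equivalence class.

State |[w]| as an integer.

#0=x has no predecessor
#1=x depends on [0:x]
#2=z depends on [1:x]
#3=z depends on [2:z]
#4=z depends on [3:z]
#5=x depends on [4:z]
#6=z depends on [5:x]
#7=y depends on [5:x]
#8=y depends on [7:y]
#9=y depends on [8:y]
sources: [0:x]
N(rest) = Σ N(rest − s) over sources s of rest; N(one piece) = 1:
  size 1 → [6]=1  [9]=1
  size 2 → [6,9]=2  [8,9]=1
  size 3 → [6,8,9]=3  [7,8,9]=1
  size 4 → [6,7,8,9]=4
  size 5 → [5,6,7,8,9]=4
  size 6 → [4,5,6,7,8,9]=4
  size 7 → [3,4,5,6,7,8,9]=4
  size 8 → [2,3,4,5,6,7,8,9]=4
  first=0(x) contributes 4

4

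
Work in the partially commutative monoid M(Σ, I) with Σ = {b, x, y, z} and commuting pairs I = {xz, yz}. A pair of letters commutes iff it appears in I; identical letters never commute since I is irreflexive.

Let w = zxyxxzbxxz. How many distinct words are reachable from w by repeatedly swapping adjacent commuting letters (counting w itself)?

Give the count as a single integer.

0(z) covers ∅
1(x) covers ∅
2(y) covers 1:x
3(x) covers 2:y
4(x) covers 3:x
5(z) covers 0:z
6(b) covers 4:x, 5:z
7(x) covers 6:b
8(x) covers 7:x
9(z) covers 6:b
floor of heap: 0:z, 1:x
completions by unplaced set U, small U first (add the entries for U minus each lowest piece of U):
  |U|=1: {8}:1  {9}:1
  |U|=2: {7,8}:1  {8,9}:2
  |U|=3: {7,8,9}:3
  |U|=4: {6,7,8,9}:3
  |U|=5: {4,6,7,8,9}:3  {5,6,7,8,9}:3
  |U|=6: {0,5,6,7,8,9}:3  {3,4,6,7,8,9}:3  {4,5,6,7,8,9}:6
  |U|=7: {0,4,5,6,7,8,9}:9  {2,3,4,6,7,8,9}:3  {3,4,5,6,7,8,9}:9
  |U|=8: {0,3,4,5,6,7,8,9}:18  {1,2,3,4,6,7,8,9}:3  {2,3,4,5,6,7,8,9}:12
  start at 0(z): 15
  start at 1(x): 30
sum over floor = 45

45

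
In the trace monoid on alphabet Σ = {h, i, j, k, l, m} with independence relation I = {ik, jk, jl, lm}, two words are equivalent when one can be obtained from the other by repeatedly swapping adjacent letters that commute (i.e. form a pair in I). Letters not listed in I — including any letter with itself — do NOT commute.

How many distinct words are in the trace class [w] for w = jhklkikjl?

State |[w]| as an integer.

drop 0:j onto floor
drop 1:h onto {0:j}
drop 2:k onto {1:h}
drop 3:l onto {2:k}
drop 4:k onto {3:l}
drop 5:i onto {3:l}
drop 6:k onto {4:k}
drop 7:j onto {5:i}
drop 8:l onto {5:i, 6:k}
ground layer = {0:j}
drop-orders for the pieces not yet dropped (sum over which currently-grounded one goes next):
  1 to go: {7} 1  {8} 1
  2 to go: {6,8} 1  {7,8} 2
  3 to go: {4,6,8} 1  {5,7,8} 2  {6,7,8} 3
  4 to go: {4,6,7,8} 4  {5,6,7,8} 5
  5 to go: {4,5,6,7,8} 9
  6 to go: {3,4,5,6,7,8} 9
  7 to go: {2,3,4,5,6,7,8} 9
  if 0:j drops first: 9 orders

9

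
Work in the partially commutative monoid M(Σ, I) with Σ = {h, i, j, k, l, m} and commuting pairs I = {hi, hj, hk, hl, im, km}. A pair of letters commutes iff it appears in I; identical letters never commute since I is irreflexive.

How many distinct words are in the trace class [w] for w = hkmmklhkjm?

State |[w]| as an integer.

45

#0=h has no predecessor
#1=k has no predecessor
#2=m depends on [0:h]
#3=m depends on [2:m]
#4=k depends on [1:k]
#5=l depends on [3:m, 4:k]
#6=h depends on [3:m]
#7=k depends on [5:l]
#8=j depends on [7:k]
#9=m depends on [6:h, 8:j]
sources: [0:h, 1:k]
N(rest) = Σ N(rest − s) over sources s of rest; N(one piece) = 1:
  size 1 → [9]=1
  size 2 → [6,9]=1  [8,9]=1
  size 3 → [6,8,9]=2  [7,8,9]=1
  size 4 → [5,7,8,9]=1  [6,7,8,9]=3
  size 5 → [4,5,7,8,9]=1  [5,6,7,8,9]=4
  size 6 → [1,4,5,7,8,9]=1  [3,5,6,7,8,9]=4  [4,5,6,7,8,9]=5
  size 7 → [1,4,5,6,7,8,9]=6  [2,3,5,6,7,8,9]=4  [3,4,5,6,7,8,9]=9
  size 8 → [0,2,3,5,6,7,8,9]=4  [1,3,4,5,6,7,8,9]=15  [2,3,4,5,6,7,8,9]=13
  first=0(h) contributes 28
  first=1(k) contributes 17
|[w]| = 45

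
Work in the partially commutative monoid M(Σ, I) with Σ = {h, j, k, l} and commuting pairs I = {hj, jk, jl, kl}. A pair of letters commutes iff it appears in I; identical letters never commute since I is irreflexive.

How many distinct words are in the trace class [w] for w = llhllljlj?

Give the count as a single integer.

36

piece 0:l — minimal
piece 1:l rests on {0:l}
piece 2:h rests on {1:l}
piece 3:l rests on {2:h}
piece 4:l rests on {3:l}
piece 5:l rests on {4:l}
piece 6:j — minimal
piece 7:l rests on {5:l}
piece 8:j rests on {6:j}
minimal pieces: {0:l, 6:j}
ways to finish when only these pieces remain (= sum over removing one remaining piece with nothing left below it):
  1 left: {7}→1  {8}→1
  2 left: {5,7}→1  {6,8}→1  {7,8}→2
  3 left: {4,5,7}→1  {5,7,8}→3  {6,7,8}→3
  4 left: {3,4,5,7}→1  {4,5,7,8}→4  {5,6,7,8}→6
  5 left: {2,3,4,5,7}→1  {3,4,5,7,8}→5  {4,5,6,7,8}→10
  6 left: {1,2,3,4,5,7}→1  {2,3,4,5,7,8}→6  {3,4,5,6,7,8}→15
  7 left: {0,1,2,3,4,5,7}→1  {1,2,3,4,5,7,8}→7  {2,3,4,5,6,7,8}→21
  placing 0:l first → 28 extensions
  placing 6:j first → 8 extensions
total linear extensions = 36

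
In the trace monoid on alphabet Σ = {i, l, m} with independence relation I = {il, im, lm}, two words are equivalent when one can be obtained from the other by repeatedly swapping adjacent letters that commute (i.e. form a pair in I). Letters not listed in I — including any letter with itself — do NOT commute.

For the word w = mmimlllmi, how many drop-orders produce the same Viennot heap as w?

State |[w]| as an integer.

1260

piece 0:m — minimal
piece 1:m rests on {0:m}
piece 2:i — minimal
piece 3:m rests on {1:m}
piece 4:l — minimal
piece 5:l rests on {4:l}
piece 6:l rests on {5:l}
piece 7:m rests on {3:m}
piece 8:i rests on {2:i}
minimal pieces: {0:m, 2:i, 4:l}
ways to finish when only these pieces remain (= sum over removing one remaining piece with nothing left below it):
  1 left: {6}→1  {7}→1  {8}→1
  2 left: {2,8}→1  {3,7}→1  {5,6}→1  {6,7}→2  {6,8}→2  {7,8}→2
  3 left: {1,3,7}→1  {2,6,8}→3  {2,7,8}→3  {3,6,7}→3  {3,7,8}→3  {4,5,6}→1  {5,6,7}→3  {5,6,8}→3  {6,7,8}→6
  4 left: {0,1,3,7}→1  {1,3,6,7}→4  {1,3,7,8}→4  {2,3,7,8}→6  {2,5,6,8}→6  {2,6,7,8}→12  {3,5,6,7}→6  {3,6,7,8}→12  {4,5,6,7}→4  {4,5,6,8}→4  {5,6,7,8}→12
  5 left: {0,1,3,6,7}→5  {0,1,3,7,8}→5  {1,2,3,7,8}→10  {1,3,5,6,7}→10  {1,3,6,7,8}→20  {2,3,6,7,8}→30  {2,4,5,6,8}→10  {2,5,6,7,8}→30  {3,4,5,6,7}→10  {3,5,6,7,8}→30  {4,5,6,7,8}→20
  6 left: {0,1,2,3,7,8}→15  {0,1,3,5,6,7}→15  {0,1,3,6,7,8}→30  {1,2,3,6,7,8}→60  {1,3,4,5,6,7}→20  {1,3,5,6,7,8}→60  {2,3,5,6,7,8}→90  {2,4,5,6,7,8}→60  {3,4,5,6,7,8}→60
  7 left: {0,1,2,3,6,7,8}→105  {0,1,3,4,5,6,7}→35  {0,1,3,5,6,7,8}→105  {1,2,3,5,6,7,8}→210  {1,3,4,5,6,7,8}→140  {2,3,4,5,6,7,8}→210
  placing 0:m first → 560 extensions
  placing 2:i first → 280 extensions
  placing 4:l first → 420 extensions
total linear extensions = 1260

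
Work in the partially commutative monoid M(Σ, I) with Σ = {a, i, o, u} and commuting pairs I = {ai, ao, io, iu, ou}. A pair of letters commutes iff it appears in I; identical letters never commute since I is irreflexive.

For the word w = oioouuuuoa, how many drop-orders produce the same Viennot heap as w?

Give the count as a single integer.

1260

0(o) covers ∅
1(i) covers ∅
2(o) covers 0:o
3(o) covers 2:o
4(u) covers ∅
5(u) covers 4:u
6(u) covers 5:u
7(u) covers 6:u
8(o) covers 3:o
9(a) covers 7:u
floor of heap: 0:o, 1:i, 4:u
completions by unplaced set U, small U first (add the entries for U minus each lowest piece of U):
  |U|=1: {1}:1  {8}:1  {9}:1
  |U|=2: {1,8}:2  {1,9}:2  {3,8}:1  {7,9}:1  {8,9}:2
  |U|=3: {1,3,8}:3  {1,7,9}:3  {1,8,9}:6  {2,3,8}:1  {3,8,9}:3  {6,7,9}:1  {7,8,9}:3
  |U|=4: {0,2,3,8}:1  {1,2,3,8}:4  {1,3,8,9}:12  {1,6,7,9}:4  {1,7,8,9}:12  {2,3,8,9}:4  {3,7,8,9}:6  {5,6,7,9}:1  {6,7,8,9}:4
  |U|=5: {0,1,2,3,8}:5  {0,2,3,8,9}:5  {1,2,3,8,9}:20  {1,3,7,8,9}:30  {1,5,6,7,9}:5  {1,6,7,8,9}:20  {2,3,7,8,9}:10  {3,6,7,8,9}:10  {4,5,6,7,9}:1  {5,6,7,8,9}:5
  |U|=6: {0,1,2,3,8,9}:30  {0,2,3,7,8,9}:15  {1,2,3,7,8,9}:60  {1,3,6,7,8,9}:60  {1,4,5,6,7,9}:6  {1,5,6,7,8,9}:30  {2,3,6,7,8,9}:20  {3,5,6,7,8,9}:15  {4,5,6,7,8,9}:6
  |U|=7: {0,1,2,3,7,8,9}:105  {0,2,3,6,7,8,9}:35  {1,2,3,6,7,8,9}:140  {1,3,5,6,7,8,9}:105  {1,4,5,6,7,8,9}:42  {2,3,5,6,7,8,9}:35  {3,4,5,6,7,8,9}:21
  |U|=8: {0,1,2,3,6,7,8,9}:280  {0,2,3,5,6,7,8,9}:70  {1,2,3,5,6,7,8,9}:280  {1,3,4,5,6,7,8,9}:168  {2,3,4,5,6,7,8,9}:56
  start at 0(o): 504
  start at 1(i): 126
  start at 4(u): 630
sum over floor = 1260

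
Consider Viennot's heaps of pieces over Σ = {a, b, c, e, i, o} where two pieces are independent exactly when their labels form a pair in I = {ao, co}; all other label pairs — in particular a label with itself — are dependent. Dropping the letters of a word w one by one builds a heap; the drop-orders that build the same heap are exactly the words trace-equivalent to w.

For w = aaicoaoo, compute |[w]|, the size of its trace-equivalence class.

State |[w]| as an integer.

10

0(a) covers ∅
1(a) covers 0:a
2(i) covers 1:a
3(c) covers 2:i
4(o) covers 2:i
5(a) covers 3:c
6(o) covers 4:o
7(o) covers 6:o
floor of heap: 0:a
completions by unplaced set U, small U first (add the entries for U minus each lowest piece of U):
  |U|=1: {5}:1  {7}:1
  |U|=2: {3,5}:1  {5,7}:2  {6,7}:1
  |U|=3: {3,5,7}:3  {4,6,7}:1  {5,6,7}:3
  |U|=4: {3,5,6,7}:6  {4,5,6,7}:4
  |U|=5: {3,4,5,6,7}:10
  |U|=6: {2,3,4,5,6,7}:10
  start at 0(a): 10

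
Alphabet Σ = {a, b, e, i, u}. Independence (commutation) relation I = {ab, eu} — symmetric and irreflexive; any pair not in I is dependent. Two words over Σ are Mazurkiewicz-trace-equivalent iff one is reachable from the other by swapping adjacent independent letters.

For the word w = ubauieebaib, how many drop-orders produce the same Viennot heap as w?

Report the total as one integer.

4

#0=u has no predecessor
#1=b depends on [0:u]
#2=a depends on [0:u]
#3=u depends on [1:b, 2:a]
#4=i depends on [3:u]
#5=e depends on [4:i]
#6=e depends on [5:e]
#7=b depends on [6:e]
#8=a depends on [6:e]
#9=i depends on [7:b, 8:a]
#10=b depends on [9:i]
sources: [0:u]
N(rest) = Σ N(rest − s) over sources s of rest; N(one piece) = 1:
  size 1 → [10]=1
  size 2 → [9,10]=1
  size 3 → [7,9,10]=1  [8,9,10]=1
  size 4 → [7,8,9,10]=2
  size 5 → [6,7,8,9,10]=2
  size 6 → [5,6,7,8,9,10]=2
  size 7 → [4,5,6,7,8,9,10]=2
  size 8 → [3,4,5,6,7,8,9,10]=2
  size 9 → [1,3,4,5,6,7,8,9,10]=2  [2,3,4,5,6,7,8,9,10]=2
  first=0(u) contributes 4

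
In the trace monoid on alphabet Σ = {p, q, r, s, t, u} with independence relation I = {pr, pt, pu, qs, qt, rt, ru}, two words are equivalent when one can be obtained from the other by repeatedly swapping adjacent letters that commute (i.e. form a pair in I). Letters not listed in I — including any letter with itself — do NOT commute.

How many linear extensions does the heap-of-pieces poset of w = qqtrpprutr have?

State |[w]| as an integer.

0(q) covers ∅
1(q) covers 0:q
2(t) covers ∅
3(r) covers 1:q
4(p) covers 1:q
5(p) covers 4:p
6(r) covers 3:r
7(u) covers 1:q, 2:t
8(t) covers 7:u
9(r) covers 6:r
floor of heap: 0:q, 2:t
completions by unplaced set U, small U first (add the entries for U minus each lowest piece of U):
  |U|=1: {5}:1  {8}:1  {9}:1
  |U|=2: {4,5}:1  {5,8}:2  {5,9}:2  {6,9}:1  {7,8}:1  {8,9}:2
  |U|=3: {2,7,8}:1  {3,6,9}:1  {4,5,8}:3  {4,5,9}:3  {5,6,9}:3  {5,7,8}:3  {5,8,9}:6  {6,8,9}:3  {7,8,9}:3
  |U|=4: {2,5,7,8}:4  {2,7,8,9}:4  {3,5,6,9}:4  {3,6,8,9}:4  {4,5,6,9}:6  {4,5,7,8}:6  {4,5,8,9}:12  {5,6,8,9}:12  {5,7,8,9}:12  {6,7,8,9}:6
  |U|=5: {2,4,5,7,8}:10  {2,5,7,8,9}:20  {2,6,7,8,9}:10  {3,4,5,6,9}:10  {3,5,6,8,9}:20  {3,6,7,8,9}:10  {4,5,6,8,9}:30  {4,5,7,8,9}:30  {5,6,7,8,9}:30
  |U|=6: {2,3,6,7,8,9}:20  {2,4,5,7,8,9}:60  {2,5,6,7,8,9}:60  {3,4,5,6,8,9}:60  {3,5,6,7,8,9}:60  {4,5,6,7,8,9}:90
  |U|=7: {2,3,5,6,7,8,9}:140  {2,4,5,6,7,8,9}:210  {3,4,5,6,7,8,9}:210
  |U|=8: {1,3,4,5,6,7,8,9}:210  {2,3,4,5,6,7,8,9}:560
  start at 0(q): 770
  start at 2(t): 210
sum over floor = 980

980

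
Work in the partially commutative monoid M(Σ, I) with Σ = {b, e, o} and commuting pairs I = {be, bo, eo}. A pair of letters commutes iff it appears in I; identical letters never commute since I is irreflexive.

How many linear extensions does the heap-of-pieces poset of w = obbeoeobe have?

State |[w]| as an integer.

1680

#0=o has no predecessor
#1=b has no predecessor
#2=b depends on [1:b]
#3=e has no predecessor
#4=o depends on [0:o]
#5=e depends on [3:e]
#6=o depends on [4:o]
#7=b depends on [2:b]
#8=e depends on [5:e]
sources: [0:o, 1:b, 3:e]
N(rest) = Σ N(rest − s) over sources s of rest; N(one piece) = 1:
  size 1 → [6]=1  [7]=1  [8]=1
  size 2 → [2,7]=1  [4,6]=1  [5,8]=1  [6,7]=2  [6,8]=2  [7,8]=2
  size 3 → [0,4,6]=1  [1,2,7]=1  [2,6,7]=3  [2,7,8]=3  [3,5,8]=1  [4,6,7]=3  [4,6,8]=3  [5,6,8]=3  [5,7,8]=3  [6,7,8]=6
  size 4 → [0,4,6,7]=4  [0,4,6,8]=4  [1,2,6,7]=4  [1,2,7,8]=4  [2,4,6,7]=6  [2,5,7,8]=6  [2,6,7,8]=12  [3,5,6,8]=4  [3,5,7,8]=4  [4,5,6,8]=6  [4,6,7,8]=12  [5,6,7,8]=12
  size 5 → [0,2,4,6,7]=10  [0,4,5,6,8]=10  [0,4,6,7,8]=20  [1,2,4,6,7]=10  [1,2,5,7,8]=10  [1,2,6,7,8]=20  [2,3,5,7,8]=10  [2,4,6,7,8]=30  [2,5,6,7,8]=30  [3,4,5,6,8]=10  [3,5,6,7,8]=20  [4,5,6,7,8]=30
  size 6 → [0,1,2,4,6,7]=20  [0,2,4,6,7,8]=60  [0,3,4,5,6,8]=20  [0,4,5,6,7,8]=60  [1,2,3,5,7,8]=20  [1,2,4,6,7,8]=60  [1,2,5,6,7,8]=60  [2,3,5,6,7,8]=60  [2,4,5,6,7,8]=90  [3,4,5,6,7,8]=60
  size 7 → [0,1,2,4,6,7,8]=140  [0,2,4,5,6,7,8]=210  [0,3,4,5,6,7,8]=140  [1,2,3,5,6,7,8]=140  [1,2,4,5,6,7,8]=210  [2,3,4,5,6,7,8]=210
  first=0(o) contributes 560
  first=1(b) contributes 560
  first=3(e) contributes 560
|[w]| = 1680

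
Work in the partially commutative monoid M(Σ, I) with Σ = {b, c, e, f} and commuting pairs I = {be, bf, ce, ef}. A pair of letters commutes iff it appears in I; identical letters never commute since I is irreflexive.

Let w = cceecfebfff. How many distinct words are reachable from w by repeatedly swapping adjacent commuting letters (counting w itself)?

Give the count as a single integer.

825

#0=c has no predecessor
#1=c depends on [0:c]
#2=e has no predecessor
#3=e depends on [2:e]
#4=c depends on [1:c]
#5=f depends on [4:c]
#6=e depends on [3:e]
#7=b depends on [4:c]
#8=f depends on [5:f]
#9=f depends on [8:f]
#10=f depends on [9:f]
sources: [0:c, 2:e]
N(rest) = Σ N(rest − s) over sources s of rest; N(one piece) = 1:
  size 1 → [6]=1  [7]=1  [10]=1
  size 2 → [3,6]=1  [6,7]=2  [6,10]=2  [7,10]=2  [9,10]=1
  size 3 → [2,3,6]=1  [3,6,7]=3  [3,6,10]=3  [6,7,10]=6  [6,9,10]=3  [7,9,10]=3  [8,9,10]=1
  size 4 → [2,3,6,7]=4  [2,3,6,10]=4  [3,6,7,10]=12  [3,6,9,10]=6  [5,8,9,10]=1  [6,7,9,10]=12  [6,8,9,10]=4  [7,8,9,10]=4
  size 5 → [2,3,6,7,10]=20  [2,3,6,9,10]=10  [3,6,7,9,10]=30  [3,6,8,9,10]=10  [5,6,8,9,10]=5  [5,7,8,9,10]=5  [6,7,8,9,10]=20
  size 6 → [2,3,6,7,9,10]=60  [2,3,6,8,9,10]=20  [3,5,6,8,9,10]=15  [3,6,7,8,9,10]=60  [4,5,7,8,9,10]=5  [5,6,7,8,9,10]=30
  size 7 → [1,4,5,7,8,9,10]=5  [2,3,5,6,8,9,10]=35  [2,3,6,7,8,9,10]=140  [3,5,6,7,8,9,10]=105  [4,5,6,7,8,9,10]=35
  size 8 → [0,1,4,5,7,8,9,10]=5  [1,4,5,6,7,8,9,10]=40  [2,3,5,6,7,8,9,10]=280  [3,4,5,6,7,8,9,10]=140
  size 9 → [0,1,4,5,6,7,8,9,10]=45  [1,3,4,5,6,7,8,9,10]=180  [2,3,4,5,6,7,8,9,10]=420
  first=0(c) contributes 600
  first=2(e) contributes 225
|[w]| = 825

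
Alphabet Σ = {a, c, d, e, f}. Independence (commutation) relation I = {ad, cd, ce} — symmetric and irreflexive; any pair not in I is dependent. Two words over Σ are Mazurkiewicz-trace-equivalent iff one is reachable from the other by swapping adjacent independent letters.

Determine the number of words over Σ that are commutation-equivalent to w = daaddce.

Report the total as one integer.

drop 0:d onto floor
drop 1:a onto floor
drop 2:a onto {1:a}
drop 3:d onto {0:d}
drop 4:d onto {3:d}
drop 5:c onto {2:a}
drop 6:e onto {2:a, 4:d}
ground layer = {0:d, 1:a}
drop-orders for the pieces not yet dropped (sum over which currently-grounded one goes next):
  1 to go: {5} 1  {6} 1
  2 to go: {4,6} 1  {5,6} 2
  3 to go: {2,5,6} 2  {3,4,6} 1  {4,5,6} 3
  4 to go: {0,3,4,6} 1  {1,2,5,6} 2  {2,4,5,6} 5  {3,4,5,6} 4
  5 to go: {0,3,4,5,6} 5  {1,2,4,5,6} 7  {2,3,4,5,6} 9
  if 0:d drops first: 16 orders
  if 1:a drops first: 14 orders
heap linearizations: 30

30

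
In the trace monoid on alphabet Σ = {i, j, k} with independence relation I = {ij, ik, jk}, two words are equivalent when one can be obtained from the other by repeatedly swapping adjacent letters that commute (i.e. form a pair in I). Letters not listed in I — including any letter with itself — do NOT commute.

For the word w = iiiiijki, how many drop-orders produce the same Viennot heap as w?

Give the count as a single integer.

56

0(i) covers ∅
1(i) covers 0:i
2(i) covers 1:i
3(i) covers 2:i
4(i) covers 3:i
5(j) covers ∅
6(k) covers ∅
7(i) covers 4:i
floor of heap: 0:i, 5:j, 6:k
completions by unplaced set U, small U first (add the entries for U minus each lowest piece of U):
  |U|=1: {5}:1  {6}:1  {7}:1
  |U|=2: {4,7}:1  {5,6}:2  {5,7}:2  {6,7}:2
  |U|=3: {3,4,7}:1  {4,5,7}:3  {4,6,7}:3  {5,6,7}:6
  |U|=4: {2,3,4,7}:1  {3,4,5,7}:4  {3,4,6,7}:4  {4,5,6,7}:12
  |U|=5: {1,2,3,4,7}:1  {2,3,4,5,7}:5  {2,3,4,6,7}:5  {3,4,5,6,7}:20
  |U|=6: {0,1,2,3,4,7}:1  {1,2,3,4,5,7}:6  {1,2,3,4,6,7}:6  {2,3,4,5,6,7}:30
  start at 0(i): 42
  start at 5(j): 7
  start at 6(k): 7
sum over floor = 56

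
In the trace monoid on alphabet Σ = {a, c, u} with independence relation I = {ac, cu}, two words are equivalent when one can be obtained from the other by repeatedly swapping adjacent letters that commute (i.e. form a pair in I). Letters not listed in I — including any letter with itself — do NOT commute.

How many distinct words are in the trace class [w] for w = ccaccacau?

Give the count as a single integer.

126

#0=c has no predecessor
#1=c depends on [0:c]
#2=a has no predecessor
#3=c depends on [1:c]
#4=c depends on [3:c]
#5=a depends on [2:a]
#6=c depends on [4:c]
#7=a depends on [5:a]
#8=u depends on [7:a]
sources: [0:c, 2:a]
N(rest) = Σ N(rest − s) over sources s of rest; N(one piece) = 1:
  size 1 → [6]=1  [8]=1
  size 2 → [4,6]=1  [6,8]=2  [7,8]=1
  size 3 → [3,4,6]=1  [4,6,8]=3  [5,7,8]=1  [6,7,8]=3
  size 4 → [1,3,4,6]=1  [2,5,7,8]=1  [3,4,6,8]=4  [4,6,7,8]=6  [5,6,7,8]=4
  size 5 → [0,1,3,4,6]=1  [1,3,4,6,8]=5  [2,5,6,7,8]=5  [3,4,6,7,8]=10  [4,5,6,7,8]=10
  size 6 → [0,1,3,4,6,8]=6  [1,3,4,6,7,8]=15  [2,4,5,6,7,8]=15  [3,4,5,6,7,8]=20
  size 7 → [0,1,3,4,6,7,8]=21  [1,3,4,5,6,7,8]=35  [2,3,4,5,6,7,8]=35
  first=0(c) contributes 70
  first=2(a) contributes 56
|[w]| = 126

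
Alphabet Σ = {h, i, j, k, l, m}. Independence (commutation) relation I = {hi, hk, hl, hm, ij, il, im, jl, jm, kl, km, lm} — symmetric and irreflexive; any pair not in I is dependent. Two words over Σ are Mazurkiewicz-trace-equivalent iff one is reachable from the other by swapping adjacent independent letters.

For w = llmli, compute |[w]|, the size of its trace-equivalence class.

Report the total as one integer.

#0=l has no predecessor
#1=l depends on [0:l]
#2=m has no predecessor
#3=l depends on [1:l]
#4=i has no predecessor
sources: [0:l, 2:m, 4:i]
N(rest) = Σ N(rest − s) over sources s of rest; N(one piece) = 1:
  size 1 → [2]=1  [3]=1  [4]=1
  size 2 → [1,3]=1  [2,3]=2  [2,4]=2  [3,4]=2
  size 3 → [0,1,3]=1  [1,2,3]=3  [1,3,4]=3  [2,3,4]=6
  first=0(l) contributes 12
  first=2(m) contributes 4
  first=4(i) contributes 4
|[w]| = 20

20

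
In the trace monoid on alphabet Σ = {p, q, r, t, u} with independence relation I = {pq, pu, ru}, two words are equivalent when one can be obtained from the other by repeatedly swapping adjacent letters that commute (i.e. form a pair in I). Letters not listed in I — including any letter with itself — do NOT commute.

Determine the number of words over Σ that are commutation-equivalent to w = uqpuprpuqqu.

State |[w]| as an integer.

146

0(u) covers ∅
1(q) covers 0:u
2(p) covers ∅
3(u) covers 1:q
4(p) covers 2:p
5(r) covers 1:q, 4:p
6(p) covers 5:r
7(u) covers 3:u
8(q) covers 5:r, 7:u
9(q) covers 8:q
10(u) covers 9:q
floor of heap: 0:u, 2:p
completions by unplaced set U, small U first (add the entries for U minus each lowest piece of U):
  |U|=1: {6}:1  {10}:1
  |U|=2: {6,10}:2  {9,10}:1
  |U|=3: {6,9,10}:3  {8,9,10}:1
  |U|=4: {6,8,9,10}:4  {7,8,9,10}:1
  |U|=5: {3,7,8,9,10}:1  {5,6,8,9,10}:4  {6,7,8,9,10}:5
  |U|=6: {3,6,7,8,9,10}:6  {4,5,6,8,9,10}:4  {5,6,7,8,9,10}:9
  |U|=7: {2,4,5,6,8,9,10}:4  {3,5,6,7,8,9,10}:15  {4,5,6,7,8,9,10}:13
  |U|=8: {1,3,5,6,7,8,9,10}:15  {2,4,5,6,7,8,9,10}:17  {3,4,5,6,7,8,9,10}:28
  |U|=9: {0,1,3,5,6,7,8,9,10}:15  {1,3,4,5,6,7,8,9,10}:43  {2,3,4,5,6,7,8,9,10}:45
  start at 0(u): 88
  start at 2(p): 58
sum over floor = 146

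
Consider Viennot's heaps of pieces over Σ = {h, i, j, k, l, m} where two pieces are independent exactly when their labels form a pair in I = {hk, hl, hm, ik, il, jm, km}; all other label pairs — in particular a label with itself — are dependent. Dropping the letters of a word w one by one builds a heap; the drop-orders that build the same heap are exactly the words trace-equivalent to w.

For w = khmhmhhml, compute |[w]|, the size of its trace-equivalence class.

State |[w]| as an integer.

0(k) covers ∅
1(h) covers ∅
2(m) covers ∅
3(h) covers 1:h
4(m) covers 2:m
5(h) covers 3:h
6(h) covers 5:h
7(m) covers 4:m
8(l) covers 0:k, 7:m
floor of heap: 0:k, 1:h, 2:m
completions by unplaced set U, small U first (add the entries for U minus each lowest piece of U):
  |U|=1: {6}:1  {8}:1
  |U|=2: {0,8}:1  {5,6}:1  {6,8}:2  {7,8}:1
  |U|=3: {0,6,8}:3  {0,7,8}:2  {3,5,6}:1  {4,7,8}:1  {5,6,8}:3  {6,7,8}:3
  |U|=4: {0,4,7,8}:3  {0,5,6,8}:6  {0,6,7,8}:8  {1,3,5,6}:1  {2,4,7,8}:1  {3,5,6,8}:4  {4,6,7,8}:4  {5,6,7,8}:6
  |U|=5: {0,2,4,7,8}:4  {0,3,5,6,8}:10  {0,4,6,7,8}:15  {0,5,6,7,8}:20  {1,3,5,6,8}:5  {2,4,6,7,8}:5  {3,5,6,7,8}:10  {4,5,6,7,8}:10
  |U|=6: {0,1,3,5,6,8}:15  {0,2,4,6,7,8}:24  {0,3,5,6,7,8}:40  {0,4,5,6,7,8}:45  {1,3,5,6,7,8}:15  {2,4,5,6,7,8}:15  {3,4,5,6,7,8}:20
  |U|=7: {0,1,3,5,6,7,8}:70  {0,2,4,5,6,7,8}:84  {0,3,4,5,6,7,8}:105  {1,3,4,5,6,7,8}:35  {2,3,4,5,6,7,8}:35
  start at 0(k): 70
  start at 1(h): 224
  start at 2(m): 210
sum over floor = 504

504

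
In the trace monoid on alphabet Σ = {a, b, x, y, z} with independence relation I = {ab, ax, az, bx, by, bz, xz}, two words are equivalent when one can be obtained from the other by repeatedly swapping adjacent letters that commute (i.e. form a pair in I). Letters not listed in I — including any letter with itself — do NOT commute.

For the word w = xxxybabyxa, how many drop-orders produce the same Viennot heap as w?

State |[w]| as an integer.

0(x) covers ∅
1(x) covers 0:x
2(x) covers 1:x
3(y) covers 2:x
4(b) covers ∅
5(a) covers 3:y
6(b) covers 4:b
7(y) covers 5:a
8(x) covers 7:y
9(a) covers 7:y
floor of heap: 0:x, 4:b
completions by unplaced set U, small U first (add the entries for U minus each lowest piece of U):
  |U|=1: {6}:1  {8}:1  {9}:1
  |U|=2: {4,6}:1  {6,8}:2  {6,9}:2  {8,9}:2
  |U|=3: {4,6,8}:3  {4,6,9}:3  {6,8,9}:6  {7,8,9}:2
  |U|=4: {4,6,8,9}:12  {5,7,8,9}:2  {6,7,8,9}:8
  |U|=5: {3,5,7,8,9}:2  {4,6,7,8,9}:20  {5,6,7,8,9}:10
  |U|=6: {2,3,5,7,8,9}:2  {3,5,6,7,8,9}:12  {4,5,6,7,8,9}:30
  |U|=7: {1,2,3,5,7,8,9}:2  {2,3,5,6,7,8,9}:14  {3,4,5,6,7,8,9}:42
  |U|=8: {0,1,2,3,5,7,8,9}:2  {1,2,3,5,6,7,8,9}:16  {2,3,4,5,6,7,8,9}:56
  start at 0(x): 72
  start at 4(b): 18
sum over floor = 90

90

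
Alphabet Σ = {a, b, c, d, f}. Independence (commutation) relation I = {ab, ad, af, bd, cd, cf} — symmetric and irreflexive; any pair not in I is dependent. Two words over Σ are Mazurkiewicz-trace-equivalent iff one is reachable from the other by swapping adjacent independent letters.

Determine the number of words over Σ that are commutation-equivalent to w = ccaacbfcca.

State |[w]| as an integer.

0(c) covers ∅
1(c) covers 0:c
2(a) covers 1:c
3(a) covers 2:a
4(c) covers 3:a
5(b) covers 4:c
6(f) covers 5:b
7(c) covers 5:b
8(c) covers 7:c
9(a) covers 8:c
floor of heap: 0:c
completions by unplaced set U, small U first (add the entries for U minus each lowest piece of U):
  |U|=1: {6}:1  {9}:1
  |U|=2: {6,9}:2  {8,9}:1
  |U|=3: {6,8,9}:3  {7,8,9}:1
  |U|=4: {6,7,8,9}:4
  |U|=5: {5,6,7,8,9}:4
  |U|=6: {4,5,6,7,8,9}:4
  |U|=7: {3,4,5,6,7,8,9}:4
  |U|=8: {2,3,4,5,6,7,8,9}:4
  start at 0(c): 4

4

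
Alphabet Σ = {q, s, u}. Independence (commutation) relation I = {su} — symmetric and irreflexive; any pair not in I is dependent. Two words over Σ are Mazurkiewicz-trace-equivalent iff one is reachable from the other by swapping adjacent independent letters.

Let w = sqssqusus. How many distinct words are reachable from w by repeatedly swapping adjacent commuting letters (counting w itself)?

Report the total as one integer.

6

0(s) covers ∅
1(q) covers 0:s
2(s) covers 1:q
3(s) covers 2:s
4(q) covers 3:s
5(u) covers 4:q
6(s) covers 4:q
7(u) covers 5:u
8(s) covers 6:s
floor of heap: 0:s
completions by unplaced set U, small U first (add the entries for U minus each lowest piece of U):
  |U|=1: {7}:1  {8}:1
  |U|=2: {5,7}:1  {6,8}:1  {7,8}:2
  |U|=3: {5,7,8}:3  {6,7,8}:3
  |U|=4: {5,6,7,8}:6
  |U|=5: {4,5,6,7,8}:6
  |U|=6: {3,4,5,6,7,8}:6
  |U|=7: {2,3,4,5,6,7,8}:6
  start at 0(s): 6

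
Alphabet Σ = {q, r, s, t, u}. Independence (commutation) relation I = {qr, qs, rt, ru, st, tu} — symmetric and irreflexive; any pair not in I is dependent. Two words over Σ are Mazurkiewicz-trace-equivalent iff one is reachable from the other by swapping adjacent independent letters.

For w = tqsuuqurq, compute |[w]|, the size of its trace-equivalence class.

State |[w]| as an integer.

21

piece 0:t — minimal
piece 1:q rests on {0:t}
piece 2:s — minimal
piece 3:u rests on {1:q, 2:s}
piece 4:u rests on {3:u}
piece 5:q rests on {4:u}
piece 6:u rests on {5:q}
piece 7:r rests on {2:s}
piece 8:q rests on {6:u}
minimal pieces: {0:t, 2:s}
ways to finish when only these pieces remain (= sum over removing one remaining piece with nothing left below it):
  1 left: {7}→1  {8}→1
  2 left: {6,8}→1  {7,8}→2
  3 left: {5,6,8}→1  {6,7,8}→3
  4 left: {4,5,6,8}→1  {5,6,7,8}→4
  5 left: {3,4,5,6,8}→1  {4,5,6,7,8}→5
  6 left: {1,3,4,5,6,8}→1  {3,4,5,6,7,8}→6
  7 left: {0,1,3,4,5,6,8}→1  {1,3,4,5,6,7,8}→7  {2,3,4,5,6,7,8}→6
  placing 0:t first → 13 extensions
  placing 2:s first → 8 extensions
total linear extensions = 21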